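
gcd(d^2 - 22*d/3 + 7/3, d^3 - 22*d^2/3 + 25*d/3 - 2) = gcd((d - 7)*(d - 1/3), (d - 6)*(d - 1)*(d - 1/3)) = d - 1/3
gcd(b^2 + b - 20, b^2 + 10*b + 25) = b + 5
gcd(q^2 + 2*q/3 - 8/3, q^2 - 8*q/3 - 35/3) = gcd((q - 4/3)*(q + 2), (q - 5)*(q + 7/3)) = 1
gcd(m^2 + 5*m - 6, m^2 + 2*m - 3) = m - 1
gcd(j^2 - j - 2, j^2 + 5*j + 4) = j + 1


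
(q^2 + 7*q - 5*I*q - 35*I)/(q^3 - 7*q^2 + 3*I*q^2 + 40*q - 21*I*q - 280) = (q + 7)/(q^2 + q*(-7 + 8*I) - 56*I)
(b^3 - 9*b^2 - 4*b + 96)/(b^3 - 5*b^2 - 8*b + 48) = (b - 8)/(b - 4)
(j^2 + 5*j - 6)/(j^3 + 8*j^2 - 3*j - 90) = (j - 1)/(j^2 + 2*j - 15)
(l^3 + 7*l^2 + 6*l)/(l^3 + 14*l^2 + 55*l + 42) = l/(l + 7)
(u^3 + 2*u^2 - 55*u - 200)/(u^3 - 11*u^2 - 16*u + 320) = (u + 5)/(u - 8)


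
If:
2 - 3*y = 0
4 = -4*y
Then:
No Solution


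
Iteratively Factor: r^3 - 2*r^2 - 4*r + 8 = (r - 2)*(r^2 - 4) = (r - 2)^2*(r + 2)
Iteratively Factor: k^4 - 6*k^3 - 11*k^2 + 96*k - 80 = (k - 4)*(k^3 - 2*k^2 - 19*k + 20) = (k - 5)*(k - 4)*(k^2 + 3*k - 4) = (k - 5)*(k - 4)*(k + 4)*(k - 1)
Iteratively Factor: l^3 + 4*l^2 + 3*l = (l + 3)*(l^2 + l) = l*(l + 3)*(l + 1)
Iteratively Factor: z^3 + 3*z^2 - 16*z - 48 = (z - 4)*(z^2 + 7*z + 12) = (z - 4)*(z + 3)*(z + 4)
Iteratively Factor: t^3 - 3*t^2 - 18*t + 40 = (t + 4)*(t^2 - 7*t + 10) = (t - 5)*(t + 4)*(t - 2)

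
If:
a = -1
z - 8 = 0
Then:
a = -1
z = 8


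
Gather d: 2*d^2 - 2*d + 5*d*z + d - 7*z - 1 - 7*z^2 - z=2*d^2 + d*(5*z - 1) - 7*z^2 - 8*z - 1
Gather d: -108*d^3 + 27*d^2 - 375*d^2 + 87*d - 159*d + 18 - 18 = -108*d^3 - 348*d^2 - 72*d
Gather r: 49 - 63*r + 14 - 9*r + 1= 64 - 72*r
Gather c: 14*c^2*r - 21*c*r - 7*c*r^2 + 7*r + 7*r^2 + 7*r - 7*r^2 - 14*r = 14*c^2*r + c*(-7*r^2 - 21*r)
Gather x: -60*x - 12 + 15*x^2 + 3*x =15*x^2 - 57*x - 12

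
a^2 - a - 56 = (a - 8)*(a + 7)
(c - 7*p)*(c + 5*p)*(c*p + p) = c^3*p - 2*c^2*p^2 + c^2*p - 35*c*p^3 - 2*c*p^2 - 35*p^3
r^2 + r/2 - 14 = (r - 7/2)*(r + 4)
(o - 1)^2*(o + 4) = o^3 + 2*o^2 - 7*o + 4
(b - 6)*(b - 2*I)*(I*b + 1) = I*b^3 + 3*b^2 - 6*I*b^2 - 18*b - 2*I*b + 12*I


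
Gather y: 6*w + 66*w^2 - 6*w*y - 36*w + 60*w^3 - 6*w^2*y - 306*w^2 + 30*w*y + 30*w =60*w^3 - 240*w^2 + y*(-6*w^2 + 24*w)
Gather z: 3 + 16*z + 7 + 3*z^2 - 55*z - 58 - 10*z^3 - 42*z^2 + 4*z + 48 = -10*z^3 - 39*z^2 - 35*z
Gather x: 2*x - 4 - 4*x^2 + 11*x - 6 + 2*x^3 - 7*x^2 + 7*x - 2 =2*x^3 - 11*x^2 + 20*x - 12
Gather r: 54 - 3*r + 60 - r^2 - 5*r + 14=-r^2 - 8*r + 128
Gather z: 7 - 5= 2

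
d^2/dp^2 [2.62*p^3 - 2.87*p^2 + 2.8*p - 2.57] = 15.72*p - 5.74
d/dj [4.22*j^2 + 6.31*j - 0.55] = 8.44*j + 6.31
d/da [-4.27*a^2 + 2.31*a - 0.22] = 2.31 - 8.54*a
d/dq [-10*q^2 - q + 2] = -20*q - 1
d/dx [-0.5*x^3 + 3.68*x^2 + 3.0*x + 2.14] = -1.5*x^2 + 7.36*x + 3.0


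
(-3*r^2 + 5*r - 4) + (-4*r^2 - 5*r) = -7*r^2 - 4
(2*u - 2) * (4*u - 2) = 8*u^2 - 12*u + 4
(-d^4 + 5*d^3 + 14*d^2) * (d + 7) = -d^5 - 2*d^4 + 49*d^3 + 98*d^2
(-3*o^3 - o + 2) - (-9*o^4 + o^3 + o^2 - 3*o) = 9*o^4 - 4*o^3 - o^2 + 2*o + 2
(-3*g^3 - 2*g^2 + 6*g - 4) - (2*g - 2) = -3*g^3 - 2*g^2 + 4*g - 2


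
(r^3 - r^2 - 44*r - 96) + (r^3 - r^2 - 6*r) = 2*r^3 - 2*r^2 - 50*r - 96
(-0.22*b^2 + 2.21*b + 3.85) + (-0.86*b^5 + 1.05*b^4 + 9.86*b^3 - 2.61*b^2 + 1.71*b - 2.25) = -0.86*b^5 + 1.05*b^4 + 9.86*b^3 - 2.83*b^2 + 3.92*b + 1.6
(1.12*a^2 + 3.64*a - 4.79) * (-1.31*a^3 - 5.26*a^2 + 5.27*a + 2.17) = -1.4672*a^5 - 10.6596*a^4 - 6.9691*a^3 + 46.8086*a^2 - 17.3445*a - 10.3943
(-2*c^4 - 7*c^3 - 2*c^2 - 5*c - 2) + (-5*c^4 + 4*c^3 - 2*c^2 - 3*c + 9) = -7*c^4 - 3*c^3 - 4*c^2 - 8*c + 7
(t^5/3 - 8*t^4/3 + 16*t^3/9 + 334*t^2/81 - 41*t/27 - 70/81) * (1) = t^5/3 - 8*t^4/3 + 16*t^3/9 + 334*t^2/81 - 41*t/27 - 70/81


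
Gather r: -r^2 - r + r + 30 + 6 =36 - r^2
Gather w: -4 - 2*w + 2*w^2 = 2*w^2 - 2*w - 4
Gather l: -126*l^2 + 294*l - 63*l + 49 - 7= -126*l^2 + 231*l + 42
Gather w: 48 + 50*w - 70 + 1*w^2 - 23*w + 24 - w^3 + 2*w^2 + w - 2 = -w^3 + 3*w^2 + 28*w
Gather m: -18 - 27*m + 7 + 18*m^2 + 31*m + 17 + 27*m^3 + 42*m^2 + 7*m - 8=27*m^3 + 60*m^2 + 11*m - 2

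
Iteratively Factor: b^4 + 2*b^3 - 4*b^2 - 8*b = (b)*(b^3 + 2*b^2 - 4*b - 8) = b*(b + 2)*(b^2 - 4) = b*(b - 2)*(b + 2)*(b + 2)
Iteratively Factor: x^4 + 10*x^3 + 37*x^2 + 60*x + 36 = (x + 2)*(x^3 + 8*x^2 + 21*x + 18) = (x + 2)^2*(x^2 + 6*x + 9) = (x + 2)^2*(x + 3)*(x + 3)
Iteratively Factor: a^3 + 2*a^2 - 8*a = (a)*(a^2 + 2*a - 8) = a*(a - 2)*(a + 4)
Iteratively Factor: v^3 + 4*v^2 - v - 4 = (v - 1)*(v^2 + 5*v + 4) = (v - 1)*(v + 1)*(v + 4)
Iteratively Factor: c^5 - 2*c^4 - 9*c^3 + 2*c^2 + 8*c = (c - 4)*(c^4 + 2*c^3 - c^2 - 2*c) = (c - 4)*(c + 1)*(c^3 + c^2 - 2*c) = (c - 4)*(c - 1)*(c + 1)*(c^2 + 2*c) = (c - 4)*(c - 1)*(c + 1)*(c + 2)*(c)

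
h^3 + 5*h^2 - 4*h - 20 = (h - 2)*(h + 2)*(h + 5)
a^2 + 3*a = a*(a + 3)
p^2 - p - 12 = (p - 4)*(p + 3)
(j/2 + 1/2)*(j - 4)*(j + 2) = j^3/2 - j^2/2 - 5*j - 4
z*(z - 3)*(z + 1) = z^3 - 2*z^2 - 3*z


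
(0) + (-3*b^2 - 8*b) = -3*b^2 - 8*b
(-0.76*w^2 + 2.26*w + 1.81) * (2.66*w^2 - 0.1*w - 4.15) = -2.0216*w^4 + 6.0876*w^3 + 7.7426*w^2 - 9.56*w - 7.5115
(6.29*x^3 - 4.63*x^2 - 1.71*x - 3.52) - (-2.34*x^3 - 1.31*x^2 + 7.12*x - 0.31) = 8.63*x^3 - 3.32*x^2 - 8.83*x - 3.21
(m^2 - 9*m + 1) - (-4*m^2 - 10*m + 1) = 5*m^2 + m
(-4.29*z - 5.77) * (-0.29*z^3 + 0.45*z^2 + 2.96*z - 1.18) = 1.2441*z^4 - 0.2572*z^3 - 15.2949*z^2 - 12.017*z + 6.8086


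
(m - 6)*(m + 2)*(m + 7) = m^3 + 3*m^2 - 40*m - 84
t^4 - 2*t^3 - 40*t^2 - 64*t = t*(t - 8)*(t + 2)*(t + 4)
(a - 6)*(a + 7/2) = a^2 - 5*a/2 - 21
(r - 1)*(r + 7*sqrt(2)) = r^2 - r + 7*sqrt(2)*r - 7*sqrt(2)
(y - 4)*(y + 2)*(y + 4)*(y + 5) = y^4 + 7*y^3 - 6*y^2 - 112*y - 160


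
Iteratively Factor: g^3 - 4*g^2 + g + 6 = (g + 1)*(g^2 - 5*g + 6) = (g - 2)*(g + 1)*(g - 3)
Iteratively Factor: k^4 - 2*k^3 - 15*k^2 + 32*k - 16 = (k - 1)*(k^3 - k^2 - 16*k + 16) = (k - 1)*(k + 4)*(k^2 - 5*k + 4) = (k - 4)*(k - 1)*(k + 4)*(k - 1)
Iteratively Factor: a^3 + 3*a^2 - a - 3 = (a + 3)*(a^2 - 1) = (a - 1)*(a + 3)*(a + 1)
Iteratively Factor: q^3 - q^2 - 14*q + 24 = (q - 2)*(q^2 + q - 12) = (q - 3)*(q - 2)*(q + 4)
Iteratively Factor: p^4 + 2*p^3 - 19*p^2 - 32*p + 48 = (p + 3)*(p^3 - p^2 - 16*p + 16) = (p - 1)*(p + 3)*(p^2 - 16) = (p - 4)*(p - 1)*(p + 3)*(p + 4)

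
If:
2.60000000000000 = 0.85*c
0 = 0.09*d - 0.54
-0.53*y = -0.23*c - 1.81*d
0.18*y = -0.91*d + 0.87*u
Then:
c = 3.06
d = 6.00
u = 10.79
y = 21.82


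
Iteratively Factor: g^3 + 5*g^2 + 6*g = (g + 2)*(g^2 + 3*g) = g*(g + 2)*(g + 3)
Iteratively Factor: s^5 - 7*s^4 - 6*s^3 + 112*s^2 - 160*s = (s - 5)*(s^4 - 2*s^3 - 16*s^2 + 32*s) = s*(s - 5)*(s^3 - 2*s^2 - 16*s + 32) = s*(s - 5)*(s + 4)*(s^2 - 6*s + 8) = s*(s - 5)*(s - 4)*(s + 4)*(s - 2)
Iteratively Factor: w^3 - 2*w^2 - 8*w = (w - 4)*(w^2 + 2*w) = (w - 4)*(w + 2)*(w)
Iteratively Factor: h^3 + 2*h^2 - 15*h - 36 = (h + 3)*(h^2 - h - 12) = (h + 3)^2*(h - 4)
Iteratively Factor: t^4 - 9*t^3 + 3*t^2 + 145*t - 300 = (t + 4)*(t^3 - 13*t^2 + 55*t - 75) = (t - 5)*(t + 4)*(t^2 - 8*t + 15) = (t - 5)^2*(t + 4)*(t - 3)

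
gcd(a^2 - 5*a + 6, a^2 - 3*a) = a - 3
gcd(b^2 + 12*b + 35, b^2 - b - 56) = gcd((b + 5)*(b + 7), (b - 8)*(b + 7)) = b + 7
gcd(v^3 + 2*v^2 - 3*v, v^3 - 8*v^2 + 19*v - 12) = v - 1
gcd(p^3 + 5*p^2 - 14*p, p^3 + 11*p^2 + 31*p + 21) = p + 7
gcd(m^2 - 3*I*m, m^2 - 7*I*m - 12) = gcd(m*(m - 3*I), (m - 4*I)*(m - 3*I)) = m - 3*I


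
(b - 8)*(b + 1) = b^2 - 7*b - 8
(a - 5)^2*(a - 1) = a^3 - 11*a^2 + 35*a - 25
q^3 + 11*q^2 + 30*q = q*(q + 5)*(q + 6)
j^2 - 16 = (j - 4)*(j + 4)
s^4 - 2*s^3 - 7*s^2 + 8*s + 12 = (s - 3)*(s - 2)*(s + 1)*(s + 2)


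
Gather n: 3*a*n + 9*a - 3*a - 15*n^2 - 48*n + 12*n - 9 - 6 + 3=6*a - 15*n^2 + n*(3*a - 36) - 12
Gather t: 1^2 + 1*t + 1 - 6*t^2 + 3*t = -6*t^2 + 4*t + 2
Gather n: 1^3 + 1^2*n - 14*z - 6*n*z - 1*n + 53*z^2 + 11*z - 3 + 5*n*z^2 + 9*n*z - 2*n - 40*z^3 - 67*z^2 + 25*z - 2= n*(5*z^2 + 3*z - 2) - 40*z^3 - 14*z^2 + 22*z - 4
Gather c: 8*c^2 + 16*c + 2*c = 8*c^2 + 18*c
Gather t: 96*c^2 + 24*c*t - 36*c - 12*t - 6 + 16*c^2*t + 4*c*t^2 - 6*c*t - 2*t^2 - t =96*c^2 - 36*c + t^2*(4*c - 2) + t*(16*c^2 + 18*c - 13) - 6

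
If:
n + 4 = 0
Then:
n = -4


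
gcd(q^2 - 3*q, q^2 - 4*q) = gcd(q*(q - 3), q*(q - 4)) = q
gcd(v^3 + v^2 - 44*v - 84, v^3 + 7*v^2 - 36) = v + 6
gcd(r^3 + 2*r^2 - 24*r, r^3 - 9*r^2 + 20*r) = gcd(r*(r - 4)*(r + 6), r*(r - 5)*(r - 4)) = r^2 - 4*r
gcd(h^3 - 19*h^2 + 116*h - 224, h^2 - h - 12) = h - 4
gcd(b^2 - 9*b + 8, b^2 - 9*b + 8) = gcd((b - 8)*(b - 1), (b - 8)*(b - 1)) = b^2 - 9*b + 8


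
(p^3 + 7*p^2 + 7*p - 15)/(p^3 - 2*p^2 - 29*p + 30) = (p + 3)/(p - 6)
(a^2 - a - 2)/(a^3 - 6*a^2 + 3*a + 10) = 1/(a - 5)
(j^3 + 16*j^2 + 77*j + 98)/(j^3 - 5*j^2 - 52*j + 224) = (j^2 + 9*j + 14)/(j^2 - 12*j + 32)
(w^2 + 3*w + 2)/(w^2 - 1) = (w + 2)/(w - 1)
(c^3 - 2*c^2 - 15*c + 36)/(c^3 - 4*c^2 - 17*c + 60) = (c - 3)/(c - 5)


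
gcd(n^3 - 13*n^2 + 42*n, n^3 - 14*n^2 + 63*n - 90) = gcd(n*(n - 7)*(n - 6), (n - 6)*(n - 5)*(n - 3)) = n - 6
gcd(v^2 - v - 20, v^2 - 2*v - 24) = v + 4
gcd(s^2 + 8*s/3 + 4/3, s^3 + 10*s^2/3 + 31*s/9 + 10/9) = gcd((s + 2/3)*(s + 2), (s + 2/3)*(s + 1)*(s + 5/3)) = s + 2/3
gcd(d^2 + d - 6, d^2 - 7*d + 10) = d - 2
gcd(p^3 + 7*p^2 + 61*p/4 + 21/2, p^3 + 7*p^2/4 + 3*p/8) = p + 3/2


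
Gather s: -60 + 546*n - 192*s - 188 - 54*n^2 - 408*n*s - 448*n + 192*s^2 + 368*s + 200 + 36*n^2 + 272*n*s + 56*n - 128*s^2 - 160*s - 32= -18*n^2 + 154*n + 64*s^2 + s*(16 - 136*n) - 80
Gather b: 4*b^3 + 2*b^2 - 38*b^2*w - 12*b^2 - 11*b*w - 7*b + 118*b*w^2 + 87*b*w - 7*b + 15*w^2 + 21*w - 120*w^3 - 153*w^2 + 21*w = 4*b^3 + b^2*(-38*w - 10) + b*(118*w^2 + 76*w - 14) - 120*w^3 - 138*w^2 + 42*w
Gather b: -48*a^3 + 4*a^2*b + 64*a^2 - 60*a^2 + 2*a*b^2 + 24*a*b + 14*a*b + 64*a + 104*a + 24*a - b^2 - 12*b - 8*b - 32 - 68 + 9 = -48*a^3 + 4*a^2 + 192*a + b^2*(2*a - 1) + b*(4*a^2 + 38*a - 20) - 91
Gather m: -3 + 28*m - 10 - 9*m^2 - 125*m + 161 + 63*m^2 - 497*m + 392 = 54*m^2 - 594*m + 540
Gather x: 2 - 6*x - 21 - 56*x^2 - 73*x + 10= -56*x^2 - 79*x - 9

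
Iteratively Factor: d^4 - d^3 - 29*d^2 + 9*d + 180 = (d + 4)*(d^3 - 5*d^2 - 9*d + 45) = (d + 3)*(d + 4)*(d^2 - 8*d + 15) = (d - 5)*(d + 3)*(d + 4)*(d - 3)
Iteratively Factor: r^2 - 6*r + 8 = (r - 4)*(r - 2)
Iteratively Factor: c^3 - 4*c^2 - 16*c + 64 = (c - 4)*(c^2 - 16) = (c - 4)*(c + 4)*(c - 4)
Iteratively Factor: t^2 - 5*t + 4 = (t - 1)*(t - 4)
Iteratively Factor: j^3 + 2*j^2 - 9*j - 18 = (j - 3)*(j^2 + 5*j + 6) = (j - 3)*(j + 3)*(j + 2)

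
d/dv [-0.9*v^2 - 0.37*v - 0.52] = -1.8*v - 0.37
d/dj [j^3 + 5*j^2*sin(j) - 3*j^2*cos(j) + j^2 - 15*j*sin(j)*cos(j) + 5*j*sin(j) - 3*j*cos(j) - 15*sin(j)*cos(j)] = 3*j^2*sin(j) + 5*j^2*cos(j) + 3*j^2 + 13*j*sin(j) - j*cos(j) - 15*j*cos(2*j) + 2*j + 5*sin(j) - 15*sin(2*j)/2 - 3*cos(j) - 15*cos(2*j)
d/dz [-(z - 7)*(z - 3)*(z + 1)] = -3*z^2 + 18*z - 11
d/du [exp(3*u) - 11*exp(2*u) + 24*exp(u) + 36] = (3*exp(2*u) - 22*exp(u) + 24)*exp(u)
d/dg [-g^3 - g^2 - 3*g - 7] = -3*g^2 - 2*g - 3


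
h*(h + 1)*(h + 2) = h^3 + 3*h^2 + 2*h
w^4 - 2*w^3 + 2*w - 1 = (w - 1)^3*(w + 1)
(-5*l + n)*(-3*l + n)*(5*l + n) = 75*l^3 - 25*l^2*n - 3*l*n^2 + n^3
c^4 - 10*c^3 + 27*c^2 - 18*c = c*(c - 6)*(c - 3)*(c - 1)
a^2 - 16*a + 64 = (a - 8)^2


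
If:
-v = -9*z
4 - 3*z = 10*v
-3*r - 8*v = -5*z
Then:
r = -268/279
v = 12/31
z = 4/93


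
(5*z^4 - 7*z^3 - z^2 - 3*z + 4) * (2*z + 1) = 10*z^5 - 9*z^4 - 9*z^3 - 7*z^2 + 5*z + 4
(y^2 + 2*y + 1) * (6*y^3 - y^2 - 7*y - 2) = 6*y^5 + 11*y^4 - 3*y^3 - 17*y^2 - 11*y - 2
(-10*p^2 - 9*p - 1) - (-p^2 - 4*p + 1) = -9*p^2 - 5*p - 2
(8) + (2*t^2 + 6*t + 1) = 2*t^2 + 6*t + 9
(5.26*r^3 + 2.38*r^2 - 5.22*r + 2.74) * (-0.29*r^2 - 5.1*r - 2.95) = -1.5254*r^5 - 27.5162*r^4 - 26.1412*r^3 + 18.8064*r^2 + 1.425*r - 8.083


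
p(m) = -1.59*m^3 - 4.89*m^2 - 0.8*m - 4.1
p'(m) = -4.77*m^2 - 9.78*m - 0.8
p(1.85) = -32.38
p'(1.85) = -35.22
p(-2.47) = -8.00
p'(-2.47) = -5.74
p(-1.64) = -8.93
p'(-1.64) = 2.41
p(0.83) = -9.04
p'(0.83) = -12.20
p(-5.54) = 120.60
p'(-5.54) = -93.02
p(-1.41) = -8.24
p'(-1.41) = 3.51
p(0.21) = -4.50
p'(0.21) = -3.06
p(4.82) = -299.61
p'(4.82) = -158.76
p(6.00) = -528.38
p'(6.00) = -231.20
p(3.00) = -93.44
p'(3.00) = -73.07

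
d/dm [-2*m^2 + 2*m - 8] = 2 - 4*m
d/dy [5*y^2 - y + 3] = 10*y - 1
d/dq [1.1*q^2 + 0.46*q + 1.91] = 2.2*q + 0.46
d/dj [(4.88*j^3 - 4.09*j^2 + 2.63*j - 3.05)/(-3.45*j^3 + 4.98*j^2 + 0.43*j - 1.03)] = (10.1919*j^4 + 22.3438*j^3 - 61.5028*j^2 + 38.8034*j - 1.3974)/(11.9025*j^6 - 34.362*j^5 + 21.8334*j^4 + 11.3898*j^3 - 10.0739*j^2 - 0.8858*j + 1.0609)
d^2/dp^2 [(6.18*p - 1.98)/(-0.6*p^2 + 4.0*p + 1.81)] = ((1.2*p - 4.0)*(2.4*p - 8.0)*(6.18*p - 1.98) + (22.248*p - 51.816)*(-0.6*p^2 + 4.0*p + 1.81))/(-0.6*p^2 + 4.0*p + 1.81)^3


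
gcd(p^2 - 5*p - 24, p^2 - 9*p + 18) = 1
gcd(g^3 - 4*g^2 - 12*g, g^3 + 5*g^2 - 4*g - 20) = g + 2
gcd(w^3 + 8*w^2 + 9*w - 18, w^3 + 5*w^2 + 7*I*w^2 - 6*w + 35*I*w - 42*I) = w^2 + 5*w - 6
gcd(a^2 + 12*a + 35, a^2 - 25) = a + 5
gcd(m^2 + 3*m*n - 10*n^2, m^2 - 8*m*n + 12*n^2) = m - 2*n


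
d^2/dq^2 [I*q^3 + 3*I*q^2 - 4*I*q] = 6*I*(q + 1)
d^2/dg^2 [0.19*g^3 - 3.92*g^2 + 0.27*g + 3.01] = 1.14*g - 7.84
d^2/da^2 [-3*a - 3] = 0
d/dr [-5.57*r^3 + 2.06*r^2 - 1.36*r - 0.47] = -16.71*r^2 + 4.12*r - 1.36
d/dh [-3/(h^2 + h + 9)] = 3*(2*h + 1)/(h^2 + h + 9)^2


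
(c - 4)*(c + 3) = c^2 - c - 12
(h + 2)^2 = h^2 + 4*h + 4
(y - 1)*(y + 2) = y^2 + y - 2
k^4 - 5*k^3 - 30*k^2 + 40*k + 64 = (k - 8)*(k - 2)*(k + 1)*(k + 4)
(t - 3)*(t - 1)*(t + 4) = t^3 - 13*t + 12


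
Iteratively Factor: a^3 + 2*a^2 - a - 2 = (a + 1)*(a^2 + a - 2) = (a - 1)*(a + 1)*(a + 2)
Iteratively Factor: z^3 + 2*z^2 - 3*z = (z)*(z^2 + 2*z - 3) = z*(z - 1)*(z + 3)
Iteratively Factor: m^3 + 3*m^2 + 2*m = (m)*(m^2 + 3*m + 2) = m*(m + 2)*(m + 1)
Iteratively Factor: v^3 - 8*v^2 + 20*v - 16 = (v - 2)*(v^2 - 6*v + 8) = (v - 4)*(v - 2)*(v - 2)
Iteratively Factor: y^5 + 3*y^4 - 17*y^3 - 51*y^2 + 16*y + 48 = (y + 3)*(y^4 - 17*y^2 + 16) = (y - 4)*(y + 3)*(y^3 + 4*y^2 - y - 4) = (y - 4)*(y + 1)*(y + 3)*(y^2 + 3*y - 4) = (y - 4)*(y + 1)*(y + 3)*(y + 4)*(y - 1)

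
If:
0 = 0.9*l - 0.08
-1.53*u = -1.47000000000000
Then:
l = 0.09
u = 0.96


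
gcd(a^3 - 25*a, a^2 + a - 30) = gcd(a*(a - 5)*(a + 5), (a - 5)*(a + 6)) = a - 5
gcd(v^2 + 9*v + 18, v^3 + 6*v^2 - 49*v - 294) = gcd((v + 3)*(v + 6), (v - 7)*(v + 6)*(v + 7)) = v + 6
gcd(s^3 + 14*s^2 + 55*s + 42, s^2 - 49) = s + 7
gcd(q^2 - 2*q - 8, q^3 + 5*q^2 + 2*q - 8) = q + 2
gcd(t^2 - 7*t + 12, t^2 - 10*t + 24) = t - 4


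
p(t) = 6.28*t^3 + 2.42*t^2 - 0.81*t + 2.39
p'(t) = 18.84*t^2 + 4.84*t - 0.81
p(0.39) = 2.81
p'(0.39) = 3.94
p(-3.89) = -327.50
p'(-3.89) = 265.45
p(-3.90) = -330.17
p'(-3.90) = 266.87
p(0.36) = 2.71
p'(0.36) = 3.37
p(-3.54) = -243.01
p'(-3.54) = 218.15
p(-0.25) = 2.65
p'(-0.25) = -0.84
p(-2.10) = -43.40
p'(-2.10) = 72.11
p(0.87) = 7.65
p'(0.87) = 17.66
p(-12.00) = -10491.25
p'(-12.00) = 2654.07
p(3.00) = 191.30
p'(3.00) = 183.27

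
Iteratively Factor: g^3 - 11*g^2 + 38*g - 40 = (g - 5)*(g^2 - 6*g + 8) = (g - 5)*(g - 4)*(g - 2)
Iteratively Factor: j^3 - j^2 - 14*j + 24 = (j - 3)*(j^2 + 2*j - 8) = (j - 3)*(j - 2)*(j + 4)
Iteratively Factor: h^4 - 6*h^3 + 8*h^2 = (h)*(h^3 - 6*h^2 + 8*h) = h^2*(h^2 - 6*h + 8) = h^2*(h - 4)*(h - 2)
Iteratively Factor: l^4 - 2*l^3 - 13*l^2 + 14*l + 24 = (l - 2)*(l^3 - 13*l - 12) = (l - 2)*(l + 3)*(l^2 - 3*l - 4) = (l - 2)*(l + 1)*(l + 3)*(l - 4)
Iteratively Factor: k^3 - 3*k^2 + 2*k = (k - 1)*(k^2 - 2*k) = k*(k - 1)*(k - 2)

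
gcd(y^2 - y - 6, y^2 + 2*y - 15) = y - 3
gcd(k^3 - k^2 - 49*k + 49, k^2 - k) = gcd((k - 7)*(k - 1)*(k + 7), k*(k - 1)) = k - 1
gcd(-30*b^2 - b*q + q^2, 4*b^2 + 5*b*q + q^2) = 1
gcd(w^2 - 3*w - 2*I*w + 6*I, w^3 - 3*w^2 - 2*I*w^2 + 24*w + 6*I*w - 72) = w - 3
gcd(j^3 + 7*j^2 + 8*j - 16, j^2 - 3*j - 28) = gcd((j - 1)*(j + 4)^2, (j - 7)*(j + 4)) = j + 4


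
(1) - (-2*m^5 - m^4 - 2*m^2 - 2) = 2*m^5 + m^4 + 2*m^2 + 3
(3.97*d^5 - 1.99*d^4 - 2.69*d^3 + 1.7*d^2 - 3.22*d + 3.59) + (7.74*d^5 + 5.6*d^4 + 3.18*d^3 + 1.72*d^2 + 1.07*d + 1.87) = 11.71*d^5 + 3.61*d^4 + 0.49*d^3 + 3.42*d^2 - 2.15*d + 5.46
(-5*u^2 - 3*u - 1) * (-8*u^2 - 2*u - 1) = 40*u^4 + 34*u^3 + 19*u^2 + 5*u + 1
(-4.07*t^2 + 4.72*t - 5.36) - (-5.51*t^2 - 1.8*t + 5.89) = 1.44*t^2 + 6.52*t - 11.25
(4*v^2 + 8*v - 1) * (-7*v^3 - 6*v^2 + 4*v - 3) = -28*v^5 - 80*v^4 - 25*v^3 + 26*v^2 - 28*v + 3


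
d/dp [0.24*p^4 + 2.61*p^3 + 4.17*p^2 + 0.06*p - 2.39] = 0.96*p^3 + 7.83*p^2 + 8.34*p + 0.06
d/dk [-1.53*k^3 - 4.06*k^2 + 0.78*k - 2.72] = -4.59*k^2 - 8.12*k + 0.78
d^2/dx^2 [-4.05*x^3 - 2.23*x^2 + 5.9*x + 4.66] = -24.3*x - 4.46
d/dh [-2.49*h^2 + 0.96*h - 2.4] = 0.96 - 4.98*h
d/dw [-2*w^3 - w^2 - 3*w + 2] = -6*w^2 - 2*w - 3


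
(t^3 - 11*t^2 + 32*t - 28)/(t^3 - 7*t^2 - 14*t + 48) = (t^2 - 9*t + 14)/(t^2 - 5*t - 24)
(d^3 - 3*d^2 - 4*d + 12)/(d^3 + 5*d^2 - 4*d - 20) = (d - 3)/(d + 5)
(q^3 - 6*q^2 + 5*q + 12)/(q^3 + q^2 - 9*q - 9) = (q - 4)/(q + 3)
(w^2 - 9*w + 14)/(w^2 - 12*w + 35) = (w - 2)/(w - 5)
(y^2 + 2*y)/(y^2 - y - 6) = y/(y - 3)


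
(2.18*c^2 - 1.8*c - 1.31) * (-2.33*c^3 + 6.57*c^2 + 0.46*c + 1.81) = -5.0794*c^5 + 18.5166*c^4 - 7.7709*c^3 - 5.4889*c^2 - 3.8606*c - 2.3711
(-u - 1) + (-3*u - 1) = -4*u - 2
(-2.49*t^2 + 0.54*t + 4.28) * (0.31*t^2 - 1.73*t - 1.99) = -0.7719*t^4 + 4.4751*t^3 + 5.3477*t^2 - 8.479*t - 8.5172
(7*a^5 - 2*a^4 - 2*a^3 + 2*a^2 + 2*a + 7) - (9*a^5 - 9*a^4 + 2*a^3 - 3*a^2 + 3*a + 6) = -2*a^5 + 7*a^4 - 4*a^3 + 5*a^2 - a + 1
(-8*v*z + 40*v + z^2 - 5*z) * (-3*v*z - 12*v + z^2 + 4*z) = 24*v^2*z^2 - 24*v^2*z - 480*v^2 - 11*v*z^3 + 11*v*z^2 + 220*v*z + z^4 - z^3 - 20*z^2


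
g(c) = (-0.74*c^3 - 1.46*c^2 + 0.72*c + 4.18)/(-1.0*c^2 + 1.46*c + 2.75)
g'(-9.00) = 0.70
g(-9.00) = -4.58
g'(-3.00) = 0.40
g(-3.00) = -0.83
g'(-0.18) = -0.73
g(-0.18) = 1.63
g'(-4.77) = 0.61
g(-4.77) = -1.77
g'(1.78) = -6.75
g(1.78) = -1.53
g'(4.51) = -0.39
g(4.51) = 8.19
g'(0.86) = -0.97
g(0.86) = 0.99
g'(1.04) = -1.33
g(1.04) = 0.79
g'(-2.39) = 0.14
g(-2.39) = -0.65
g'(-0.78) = -7.61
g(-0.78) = 3.07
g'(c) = (2.0*c - 1.46)*(-0.74*c^3 - 1.46*c^2 + 0.72*c + 4.18)/(-1.0*c^2 + 1.46*c + 2.75)^2 + (-2.22*c^2 - 2.92*c + 0.72)/(-1.0*c^2 + 1.46*c + 2.75)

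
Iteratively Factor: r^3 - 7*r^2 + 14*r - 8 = (r - 1)*(r^2 - 6*r + 8) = (r - 4)*(r - 1)*(r - 2)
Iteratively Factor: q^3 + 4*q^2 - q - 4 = (q + 4)*(q^2 - 1) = (q + 1)*(q + 4)*(q - 1)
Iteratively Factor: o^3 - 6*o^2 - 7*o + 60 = (o + 3)*(o^2 - 9*o + 20) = (o - 5)*(o + 3)*(o - 4)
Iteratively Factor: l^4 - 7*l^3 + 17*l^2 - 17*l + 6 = (l - 3)*(l^3 - 4*l^2 + 5*l - 2) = (l - 3)*(l - 1)*(l^2 - 3*l + 2) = (l - 3)*(l - 2)*(l - 1)*(l - 1)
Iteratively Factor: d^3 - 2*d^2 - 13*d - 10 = (d + 1)*(d^2 - 3*d - 10) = (d - 5)*(d + 1)*(d + 2)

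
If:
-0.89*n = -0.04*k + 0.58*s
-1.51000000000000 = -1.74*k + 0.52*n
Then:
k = 0.879630841733211 - 0.19740803770127*s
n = 0.0395339704149758 - 0.660557664615787*s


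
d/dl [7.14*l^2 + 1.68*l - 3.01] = 14.28*l + 1.68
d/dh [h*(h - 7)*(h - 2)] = 3*h^2 - 18*h + 14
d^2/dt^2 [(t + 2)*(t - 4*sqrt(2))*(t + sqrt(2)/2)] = 6*t - 7*sqrt(2) + 4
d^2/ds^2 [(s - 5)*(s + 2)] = 2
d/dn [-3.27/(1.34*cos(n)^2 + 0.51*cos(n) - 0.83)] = -(8.7636*cos(n) + 1.6677)*sin(n)/(1.34*cos(n)^2 + 0.51*cos(n) - 0.83)^2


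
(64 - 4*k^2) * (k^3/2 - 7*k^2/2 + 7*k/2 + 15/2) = -2*k^5 + 14*k^4 + 18*k^3 - 254*k^2 + 224*k + 480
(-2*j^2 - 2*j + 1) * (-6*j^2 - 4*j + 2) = 12*j^4 + 20*j^3 - 2*j^2 - 8*j + 2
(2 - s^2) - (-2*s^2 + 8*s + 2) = s^2 - 8*s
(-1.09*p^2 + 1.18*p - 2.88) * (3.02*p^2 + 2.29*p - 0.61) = -3.2918*p^4 + 1.0675*p^3 - 5.3305*p^2 - 7.315*p + 1.7568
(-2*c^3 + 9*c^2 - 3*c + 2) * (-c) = 2*c^4 - 9*c^3 + 3*c^2 - 2*c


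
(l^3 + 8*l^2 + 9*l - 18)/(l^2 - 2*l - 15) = (l^2 + 5*l - 6)/(l - 5)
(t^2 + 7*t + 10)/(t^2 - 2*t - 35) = (t + 2)/(t - 7)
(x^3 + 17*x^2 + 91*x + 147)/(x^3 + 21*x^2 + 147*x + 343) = (x + 3)/(x + 7)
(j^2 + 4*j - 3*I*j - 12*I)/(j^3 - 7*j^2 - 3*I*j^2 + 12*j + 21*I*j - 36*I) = (j + 4)/(j^2 - 7*j + 12)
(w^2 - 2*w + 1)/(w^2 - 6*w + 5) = (w - 1)/(w - 5)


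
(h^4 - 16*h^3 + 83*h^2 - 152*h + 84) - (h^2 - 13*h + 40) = h^4 - 16*h^3 + 82*h^2 - 139*h + 44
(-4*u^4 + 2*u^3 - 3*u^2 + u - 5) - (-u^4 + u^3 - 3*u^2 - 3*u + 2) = -3*u^4 + u^3 + 4*u - 7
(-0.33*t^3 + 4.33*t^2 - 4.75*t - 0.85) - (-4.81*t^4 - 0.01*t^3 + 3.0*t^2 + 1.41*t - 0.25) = 4.81*t^4 - 0.32*t^3 + 1.33*t^2 - 6.16*t - 0.6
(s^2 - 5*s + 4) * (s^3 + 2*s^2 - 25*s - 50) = s^5 - 3*s^4 - 31*s^3 + 83*s^2 + 150*s - 200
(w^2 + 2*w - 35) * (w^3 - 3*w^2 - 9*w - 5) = w^5 - w^4 - 50*w^3 + 82*w^2 + 305*w + 175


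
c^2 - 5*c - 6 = (c - 6)*(c + 1)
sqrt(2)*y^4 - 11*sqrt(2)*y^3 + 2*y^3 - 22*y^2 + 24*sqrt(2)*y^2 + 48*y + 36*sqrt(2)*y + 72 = (y - 6)^2*(y + sqrt(2))*(sqrt(2)*y + sqrt(2))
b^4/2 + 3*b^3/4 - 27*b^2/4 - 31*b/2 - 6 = (b/2 + 1)*(b - 4)*(b + 1/2)*(b + 3)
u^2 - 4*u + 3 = (u - 3)*(u - 1)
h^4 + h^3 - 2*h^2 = h^2*(h - 1)*(h + 2)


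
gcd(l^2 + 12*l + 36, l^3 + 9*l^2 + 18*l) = l + 6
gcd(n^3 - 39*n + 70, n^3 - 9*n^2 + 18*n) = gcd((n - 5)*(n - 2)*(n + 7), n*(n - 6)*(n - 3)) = 1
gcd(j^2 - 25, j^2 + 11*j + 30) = j + 5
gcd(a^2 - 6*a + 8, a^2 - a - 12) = a - 4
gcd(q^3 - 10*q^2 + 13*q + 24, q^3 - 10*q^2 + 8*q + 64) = q - 8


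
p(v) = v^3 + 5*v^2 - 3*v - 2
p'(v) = 3*v^2 + 10*v - 3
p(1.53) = 8.70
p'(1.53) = 19.32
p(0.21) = -2.40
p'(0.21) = -0.77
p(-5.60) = -4.02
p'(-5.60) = 35.08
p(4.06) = 135.16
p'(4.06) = 87.05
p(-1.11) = 6.12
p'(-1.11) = -10.40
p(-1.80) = 13.77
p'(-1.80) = -11.28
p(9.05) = 1121.58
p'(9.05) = 333.21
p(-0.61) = 1.46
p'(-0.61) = -7.98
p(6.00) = 376.00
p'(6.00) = 165.00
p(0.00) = -2.00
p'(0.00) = -3.00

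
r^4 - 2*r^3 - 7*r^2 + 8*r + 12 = (r - 3)*(r - 2)*(r + 1)*(r + 2)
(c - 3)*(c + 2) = c^2 - c - 6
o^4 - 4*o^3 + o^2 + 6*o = o*(o - 3)*(o - 2)*(o + 1)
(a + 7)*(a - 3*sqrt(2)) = a^2 - 3*sqrt(2)*a + 7*a - 21*sqrt(2)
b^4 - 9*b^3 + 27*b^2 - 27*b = b*(b - 3)^3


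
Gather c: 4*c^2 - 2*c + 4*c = 4*c^2 + 2*c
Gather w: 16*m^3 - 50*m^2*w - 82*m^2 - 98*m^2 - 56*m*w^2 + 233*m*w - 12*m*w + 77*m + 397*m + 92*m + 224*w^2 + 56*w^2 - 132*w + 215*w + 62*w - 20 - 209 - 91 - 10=16*m^3 - 180*m^2 + 566*m + w^2*(280 - 56*m) + w*(-50*m^2 + 221*m + 145) - 330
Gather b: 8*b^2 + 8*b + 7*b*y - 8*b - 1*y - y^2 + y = 8*b^2 + 7*b*y - y^2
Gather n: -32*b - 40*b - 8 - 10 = -72*b - 18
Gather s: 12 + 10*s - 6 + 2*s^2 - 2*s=2*s^2 + 8*s + 6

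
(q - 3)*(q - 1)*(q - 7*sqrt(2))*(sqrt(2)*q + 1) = sqrt(2)*q^4 - 13*q^3 - 4*sqrt(2)*q^3 - 4*sqrt(2)*q^2 + 52*q^2 - 39*q + 28*sqrt(2)*q - 21*sqrt(2)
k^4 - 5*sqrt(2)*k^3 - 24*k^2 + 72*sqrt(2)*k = k*(k - 6*sqrt(2))*(k - 2*sqrt(2))*(k + 3*sqrt(2))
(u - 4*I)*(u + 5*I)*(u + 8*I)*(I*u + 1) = I*u^4 - 8*u^3 + 21*I*u^2 - 148*u + 160*I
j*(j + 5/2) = j^2 + 5*j/2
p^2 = p^2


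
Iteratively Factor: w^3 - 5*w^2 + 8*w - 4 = (w - 2)*(w^2 - 3*w + 2) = (w - 2)^2*(w - 1)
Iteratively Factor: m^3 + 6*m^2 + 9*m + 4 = (m + 4)*(m^2 + 2*m + 1) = (m + 1)*(m + 4)*(m + 1)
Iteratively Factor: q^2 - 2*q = (q)*(q - 2)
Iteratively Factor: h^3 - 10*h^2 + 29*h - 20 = (h - 5)*(h^2 - 5*h + 4) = (h - 5)*(h - 4)*(h - 1)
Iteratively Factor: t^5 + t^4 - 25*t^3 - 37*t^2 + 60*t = (t + 3)*(t^4 - 2*t^3 - 19*t^2 + 20*t) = t*(t + 3)*(t^3 - 2*t^2 - 19*t + 20) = t*(t - 5)*(t + 3)*(t^2 + 3*t - 4) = t*(t - 5)*(t - 1)*(t + 3)*(t + 4)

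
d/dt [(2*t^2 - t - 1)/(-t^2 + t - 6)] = (t^2 - 26*t + 7)/(t^4 - 2*t^3 + 13*t^2 - 12*t + 36)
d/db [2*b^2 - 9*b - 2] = 4*b - 9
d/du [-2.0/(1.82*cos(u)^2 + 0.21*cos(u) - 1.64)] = -(7.28*cos(u) + 0.42)*sin(u)/(1.82*cos(u)^2 + 0.21*cos(u) - 1.64)^2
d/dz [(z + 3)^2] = 2*z + 6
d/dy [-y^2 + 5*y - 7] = 5 - 2*y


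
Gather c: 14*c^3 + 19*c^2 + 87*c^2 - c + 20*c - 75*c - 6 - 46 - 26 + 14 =14*c^3 + 106*c^2 - 56*c - 64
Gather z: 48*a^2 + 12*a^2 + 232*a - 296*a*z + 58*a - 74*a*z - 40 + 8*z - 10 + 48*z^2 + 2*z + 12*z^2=60*a^2 + 290*a + 60*z^2 + z*(10 - 370*a) - 50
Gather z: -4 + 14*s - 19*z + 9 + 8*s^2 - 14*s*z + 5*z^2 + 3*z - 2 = 8*s^2 + 14*s + 5*z^2 + z*(-14*s - 16) + 3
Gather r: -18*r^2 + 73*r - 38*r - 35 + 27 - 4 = -18*r^2 + 35*r - 12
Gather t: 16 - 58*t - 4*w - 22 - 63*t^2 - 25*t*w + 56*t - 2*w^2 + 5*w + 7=-63*t^2 + t*(-25*w - 2) - 2*w^2 + w + 1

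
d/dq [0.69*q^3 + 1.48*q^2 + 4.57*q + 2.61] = 2.07*q^2 + 2.96*q + 4.57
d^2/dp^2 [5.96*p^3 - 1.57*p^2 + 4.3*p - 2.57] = 35.76*p - 3.14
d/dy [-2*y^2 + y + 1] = 1 - 4*y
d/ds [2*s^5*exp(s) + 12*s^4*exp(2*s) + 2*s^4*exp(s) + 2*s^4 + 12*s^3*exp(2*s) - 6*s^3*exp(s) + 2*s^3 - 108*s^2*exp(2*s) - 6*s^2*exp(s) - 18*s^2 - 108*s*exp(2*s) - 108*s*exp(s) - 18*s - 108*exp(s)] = 2*s^5*exp(s) + 24*s^4*exp(2*s) + 12*s^4*exp(s) + 72*s^3*exp(2*s) + 2*s^3*exp(s) + 8*s^3 - 180*s^2*exp(2*s) - 24*s^2*exp(s) + 6*s^2 - 432*s*exp(2*s) - 120*s*exp(s) - 36*s - 108*exp(2*s) - 216*exp(s) - 18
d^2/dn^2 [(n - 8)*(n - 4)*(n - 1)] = 6*n - 26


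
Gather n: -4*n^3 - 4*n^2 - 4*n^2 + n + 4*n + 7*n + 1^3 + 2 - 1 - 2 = -4*n^3 - 8*n^2 + 12*n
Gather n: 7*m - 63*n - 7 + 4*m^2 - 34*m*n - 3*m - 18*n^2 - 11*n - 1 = 4*m^2 + 4*m - 18*n^2 + n*(-34*m - 74) - 8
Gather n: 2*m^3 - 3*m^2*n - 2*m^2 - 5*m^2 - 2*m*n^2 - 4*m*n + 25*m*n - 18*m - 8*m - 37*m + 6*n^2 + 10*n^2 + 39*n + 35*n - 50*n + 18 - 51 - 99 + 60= 2*m^3 - 7*m^2 - 63*m + n^2*(16 - 2*m) + n*(-3*m^2 + 21*m + 24) - 72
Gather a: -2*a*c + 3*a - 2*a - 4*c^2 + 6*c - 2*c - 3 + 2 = a*(1 - 2*c) - 4*c^2 + 4*c - 1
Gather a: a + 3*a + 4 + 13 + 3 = 4*a + 20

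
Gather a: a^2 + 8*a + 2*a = a^2 + 10*a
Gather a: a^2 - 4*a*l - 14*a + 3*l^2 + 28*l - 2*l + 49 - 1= a^2 + a*(-4*l - 14) + 3*l^2 + 26*l + 48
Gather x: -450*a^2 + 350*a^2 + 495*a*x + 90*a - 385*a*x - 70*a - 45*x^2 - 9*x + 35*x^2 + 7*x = -100*a^2 + 20*a - 10*x^2 + x*(110*a - 2)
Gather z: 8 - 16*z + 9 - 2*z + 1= 18 - 18*z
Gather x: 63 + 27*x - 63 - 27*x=0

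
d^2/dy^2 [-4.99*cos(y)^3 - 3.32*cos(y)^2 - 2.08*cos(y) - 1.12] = 5.8225*cos(y) + 6.64*cos(2*y) + 11.2275*cos(3*y)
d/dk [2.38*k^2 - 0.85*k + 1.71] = 4.76*k - 0.85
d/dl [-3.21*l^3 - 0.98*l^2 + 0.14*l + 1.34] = -9.63*l^2 - 1.96*l + 0.14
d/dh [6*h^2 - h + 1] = 12*h - 1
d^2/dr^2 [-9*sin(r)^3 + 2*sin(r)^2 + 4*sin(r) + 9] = 81*sin(r)^3 - 8*sin(r)^2 - 58*sin(r) + 4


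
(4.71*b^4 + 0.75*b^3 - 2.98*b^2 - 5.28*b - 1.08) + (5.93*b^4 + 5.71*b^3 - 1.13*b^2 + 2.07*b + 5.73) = 10.64*b^4 + 6.46*b^3 - 4.11*b^2 - 3.21*b + 4.65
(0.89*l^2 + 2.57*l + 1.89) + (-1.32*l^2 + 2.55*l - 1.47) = -0.43*l^2 + 5.12*l + 0.42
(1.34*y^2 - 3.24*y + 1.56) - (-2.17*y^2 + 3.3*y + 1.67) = 3.51*y^2 - 6.54*y - 0.11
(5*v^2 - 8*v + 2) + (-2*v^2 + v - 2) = 3*v^2 - 7*v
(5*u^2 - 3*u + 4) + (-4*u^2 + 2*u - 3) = u^2 - u + 1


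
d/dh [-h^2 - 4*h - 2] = -2*h - 4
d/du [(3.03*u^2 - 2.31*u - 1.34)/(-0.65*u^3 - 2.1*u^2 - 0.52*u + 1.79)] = (1.9695*u^4 - 3.003*u^3 - 9.0396*u^2 + 5.2194*u - 4.8317)/(0.4225*u^6 + 2.73*u^5 + 5.086*u^4 - 0.143*u^3 - 7.2476*u^2 - 1.8616*u + 3.2041)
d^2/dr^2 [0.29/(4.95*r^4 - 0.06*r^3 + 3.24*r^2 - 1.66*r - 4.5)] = ((-17.226*r^2 + 0.1044*r - 1.8792)*(-4.95*r^4 + 0.06*r^3 - 3.24*r^2 + 1.66*r + 4.5) - 0.29*(19.8*r^3 - 0.18*r^2 + 6.48*r - 1.66)*(39.6*r^3 - 0.36*r^2 + 12.96*r - 3.32))/(-4.95*r^4 + 0.06*r^3 - 3.24*r^2 + 1.66*r + 4.5)^3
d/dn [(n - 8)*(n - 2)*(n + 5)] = 3*n^2 - 10*n - 34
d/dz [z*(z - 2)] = 2*z - 2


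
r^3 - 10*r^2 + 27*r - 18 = (r - 6)*(r - 3)*(r - 1)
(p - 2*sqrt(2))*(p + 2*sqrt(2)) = p^2 - 8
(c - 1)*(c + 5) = c^2 + 4*c - 5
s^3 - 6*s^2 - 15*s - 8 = (s - 8)*(s + 1)^2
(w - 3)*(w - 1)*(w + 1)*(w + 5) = w^4 + 2*w^3 - 16*w^2 - 2*w + 15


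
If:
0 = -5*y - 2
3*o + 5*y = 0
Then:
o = 2/3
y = -2/5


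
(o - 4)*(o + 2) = o^2 - 2*o - 8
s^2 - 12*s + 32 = (s - 8)*(s - 4)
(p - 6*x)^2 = p^2 - 12*p*x + 36*x^2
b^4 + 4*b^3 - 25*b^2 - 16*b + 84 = (b - 3)*(b - 2)*(b + 2)*(b + 7)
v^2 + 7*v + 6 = (v + 1)*(v + 6)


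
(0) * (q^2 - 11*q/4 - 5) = 0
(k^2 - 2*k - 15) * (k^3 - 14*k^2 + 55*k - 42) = k^5 - 16*k^4 + 68*k^3 + 58*k^2 - 741*k + 630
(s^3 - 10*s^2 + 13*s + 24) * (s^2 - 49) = s^5 - 10*s^4 - 36*s^3 + 514*s^2 - 637*s - 1176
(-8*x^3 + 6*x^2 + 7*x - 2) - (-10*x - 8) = -8*x^3 + 6*x^2 + 17*x + 6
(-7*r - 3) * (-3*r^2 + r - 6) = 21*r^3 + 2*r^2 + 39*r + 18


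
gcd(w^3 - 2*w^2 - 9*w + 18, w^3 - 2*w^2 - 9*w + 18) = w^3 - 2*w^2 - 9*w + 18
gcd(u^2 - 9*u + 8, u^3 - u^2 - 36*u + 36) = u - 1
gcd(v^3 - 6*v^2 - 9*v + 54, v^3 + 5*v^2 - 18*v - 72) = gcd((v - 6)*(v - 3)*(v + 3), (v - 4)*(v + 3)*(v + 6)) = v + 3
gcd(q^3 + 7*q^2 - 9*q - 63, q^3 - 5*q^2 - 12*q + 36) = q + 3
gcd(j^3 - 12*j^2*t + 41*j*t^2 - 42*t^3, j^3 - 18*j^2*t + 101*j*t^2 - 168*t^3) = j^2 - 10*j*t + 21*t^2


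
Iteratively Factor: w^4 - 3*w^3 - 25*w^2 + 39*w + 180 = (w + 3)*(w^3 - 6*w^2 - 7*w + 60) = (w - 4)*(w + 3)*(w^2 - 2*w - 15) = (w - 5)*(w - 4)*(w + 3)*(w + 3)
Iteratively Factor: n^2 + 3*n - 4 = (n + 4)*(n - 1)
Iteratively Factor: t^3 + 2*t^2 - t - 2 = (t + 1)*(t^2 + t - 2) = (t + 1)*(t + 2)*(t - 1)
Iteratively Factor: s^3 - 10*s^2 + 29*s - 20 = (s - 4)*(s^2 - 6*s + 5) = (s - 4)*(s - 1)*(s - 5)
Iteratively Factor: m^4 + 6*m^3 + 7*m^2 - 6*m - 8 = (m + 4)*(m^3 + 2*m^2 - m - 2) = (m + 1)*(m + 4)*(m^2 + m - 2) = (m + 1)*(m + 2)*(m + 4)*(m - 1)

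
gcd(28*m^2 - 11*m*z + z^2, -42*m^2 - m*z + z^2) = -7*m + z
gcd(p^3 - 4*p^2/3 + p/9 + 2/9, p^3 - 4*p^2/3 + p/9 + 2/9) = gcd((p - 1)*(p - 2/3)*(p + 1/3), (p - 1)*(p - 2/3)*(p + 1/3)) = p^3 - 4*p^2/3 + p/9 + 2/9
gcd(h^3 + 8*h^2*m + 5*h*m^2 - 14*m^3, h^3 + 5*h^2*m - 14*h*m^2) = h + 7*m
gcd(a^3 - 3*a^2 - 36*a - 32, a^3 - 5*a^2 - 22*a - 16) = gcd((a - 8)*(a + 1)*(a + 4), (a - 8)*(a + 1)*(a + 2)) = a^2 - 7*a - 8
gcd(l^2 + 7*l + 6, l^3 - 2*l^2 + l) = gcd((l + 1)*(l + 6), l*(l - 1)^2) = 1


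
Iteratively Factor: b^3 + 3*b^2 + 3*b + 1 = (b + 1)*(b^2 + 2*b + 1) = (b + 1)^2*(b + 1)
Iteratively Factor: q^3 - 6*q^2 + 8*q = (q - 4)*(q^2 - 2*q) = q*(q - 4)*(q - 2)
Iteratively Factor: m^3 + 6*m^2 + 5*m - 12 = (m + 4)*(m^2 + 2*m - 3) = (m - 1)*(m + 4)*(m + 3)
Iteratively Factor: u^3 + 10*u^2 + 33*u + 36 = (u + 4)*(u^2 + 6*u + 9) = (u + 3)*(u + 4)*(u + 3)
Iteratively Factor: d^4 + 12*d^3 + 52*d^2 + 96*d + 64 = (d + 4)*(d^3 + 8*d^2 + 20*d + 16) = (d + 4)^2*(d^2 + 4*d + 4) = (d + 2)*(d + 4)^2*(d + 2)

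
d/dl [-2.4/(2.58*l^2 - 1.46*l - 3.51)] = (12.384*l - 3.504)/(-2.58*l^2 + 1.46*l + 3.51)^2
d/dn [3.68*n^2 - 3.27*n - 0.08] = 7.36*n - 3.27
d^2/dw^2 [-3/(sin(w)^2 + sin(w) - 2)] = 3*(4*sin(w)^3 + 7*sin(w)^2 + 10*sin(w) + 6)/((sin(w) - 1)^2*(sin(w) + 2)^3)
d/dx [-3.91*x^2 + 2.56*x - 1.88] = 2.56 - 7.82*x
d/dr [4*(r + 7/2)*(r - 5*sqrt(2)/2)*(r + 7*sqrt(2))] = 12*r^2 + 28*r + 36*sqrt(2)*r - 140 + 63*sqrt(2)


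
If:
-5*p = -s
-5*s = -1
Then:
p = 1/25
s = 1/5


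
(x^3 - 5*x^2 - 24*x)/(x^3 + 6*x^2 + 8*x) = (x^2 - 5*x - 24)/(x^2 + 6*x + 8)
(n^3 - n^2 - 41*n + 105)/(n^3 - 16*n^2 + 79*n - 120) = (n + 7)/(n - 8)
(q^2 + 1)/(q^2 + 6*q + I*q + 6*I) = (q - I)/(q + 6)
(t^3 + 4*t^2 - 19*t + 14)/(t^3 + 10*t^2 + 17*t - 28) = (t - 2)/(t + 4)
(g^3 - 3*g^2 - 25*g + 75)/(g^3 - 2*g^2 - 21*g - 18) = (-g^3 + 3*g^2 + 25*g - 75)/(-g^3 + 2*g^2 + 21*g + 18)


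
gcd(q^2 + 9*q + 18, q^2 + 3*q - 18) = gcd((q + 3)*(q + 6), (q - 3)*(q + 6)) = q + 6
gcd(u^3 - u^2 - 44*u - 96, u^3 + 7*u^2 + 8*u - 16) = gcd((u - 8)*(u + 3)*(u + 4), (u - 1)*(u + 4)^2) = u + 4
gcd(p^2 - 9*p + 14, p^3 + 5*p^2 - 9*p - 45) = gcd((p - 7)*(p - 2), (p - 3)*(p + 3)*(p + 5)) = 1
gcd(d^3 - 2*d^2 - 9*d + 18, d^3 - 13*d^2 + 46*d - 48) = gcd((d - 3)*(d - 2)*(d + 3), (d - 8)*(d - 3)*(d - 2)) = d^2 - 5*d + 6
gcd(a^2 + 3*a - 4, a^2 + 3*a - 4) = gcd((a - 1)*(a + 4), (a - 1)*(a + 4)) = a^2 + 3*a - 4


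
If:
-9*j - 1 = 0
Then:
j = -1/9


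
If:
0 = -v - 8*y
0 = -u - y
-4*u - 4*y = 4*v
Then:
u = 0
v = 0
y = 0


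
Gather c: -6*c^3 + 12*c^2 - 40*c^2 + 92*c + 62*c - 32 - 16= -6*c^3 - 28*c^2 + 154*c - 48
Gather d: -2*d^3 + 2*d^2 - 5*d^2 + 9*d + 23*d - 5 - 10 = -2*d^3 - 3*d^2 + 32*d - 15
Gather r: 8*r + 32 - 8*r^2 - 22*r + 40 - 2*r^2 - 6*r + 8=-10*r^2 - 20*r + 80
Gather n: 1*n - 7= n - 7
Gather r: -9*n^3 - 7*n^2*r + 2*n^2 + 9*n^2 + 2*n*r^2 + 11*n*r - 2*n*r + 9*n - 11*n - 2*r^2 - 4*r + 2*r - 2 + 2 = -9*n^3 + 11*n^2 - 2*n + r^2*(2*n - 2) + r*(-7*n^2 + 9*n - 2)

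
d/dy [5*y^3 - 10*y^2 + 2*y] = 15*y^2 - 20*y + 2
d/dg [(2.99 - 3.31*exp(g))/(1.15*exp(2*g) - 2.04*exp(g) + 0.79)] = (3.8065*exp(2*g) - 6.877*exp(g) + 3.4847)*exp(g)/(1.3225*exp(4*g) - 4.692*exp(3*g) + 5.9786*exp(2*g) - 3.2232*exp(g) + 0.6241)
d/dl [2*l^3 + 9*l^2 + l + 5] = 6*l^2 + 18*l + 1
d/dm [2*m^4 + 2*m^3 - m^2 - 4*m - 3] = 8*m^3 + 6*m^2 - 2*m - 4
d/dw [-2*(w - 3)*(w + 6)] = -4*w - 6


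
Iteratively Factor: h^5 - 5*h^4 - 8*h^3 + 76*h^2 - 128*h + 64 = (h - 4)*(h^4 - h^3 - 12*h^2 + 28*h - 16) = (h - 4)*(h + 4)*(h^3 - 5*h^2 + 8*h - 4) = (h - 4)*(h - 2)*(h + 4)*(h^2 - 3*h + 2) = (h - 4)*(h - 2)^2*(h + 4)*(h - 1)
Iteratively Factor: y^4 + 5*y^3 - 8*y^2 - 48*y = (y + 4)*(y^3 + y^2 - 12*y) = y*(y + 4)*(y^2 + y - 12) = y*(y - 3)*(y + 4)*(y + 4)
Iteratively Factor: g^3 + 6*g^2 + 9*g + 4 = (g + 4)*(g^2 + 2*g + 1) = (g + 1)*(g + 4)*(g + 1)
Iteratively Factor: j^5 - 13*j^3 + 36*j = (j)*(j^4 - 13*j^2 + 36) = j*(j + 2)*(j^3 - 2*j^2 - 9*j + 18) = j*(j - 2)*(j + 2)*(j^2 - 9) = j*(j - 2)*(j + 2)*(j + 3)*(j - 3)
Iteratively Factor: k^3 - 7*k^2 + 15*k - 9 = (k - 3)*(k^2 - 4*k + 3) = (k - 3)*(k - 1)*(k - 3)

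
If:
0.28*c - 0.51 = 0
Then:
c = 1.82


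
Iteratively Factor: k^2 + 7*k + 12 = (k + 4)*(k + 3)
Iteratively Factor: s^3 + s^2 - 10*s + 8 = (s - 1)*(s^2 + 2*s - 8) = (s - 1)*(s + 4)*(s - 2)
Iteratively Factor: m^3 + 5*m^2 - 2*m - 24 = (m + 4)*(m^2 + m - 6) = (m - 2)*(m + 4)*(m + 3)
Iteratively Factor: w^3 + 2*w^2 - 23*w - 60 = (w - 5)*(w^2 + 7*w + 12) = (w - 5)*(w + 4)*(w + 3)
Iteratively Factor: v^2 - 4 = (v - 2)*(v + 2)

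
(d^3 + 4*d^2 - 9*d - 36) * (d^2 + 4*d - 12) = d^5 + 8*d^4 - 5*d^3 - 120*d^2 - 36*d + 432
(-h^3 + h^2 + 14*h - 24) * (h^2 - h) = -h^5 + 2*h^4 + 13*h^3 - 38*h^2 + 24*h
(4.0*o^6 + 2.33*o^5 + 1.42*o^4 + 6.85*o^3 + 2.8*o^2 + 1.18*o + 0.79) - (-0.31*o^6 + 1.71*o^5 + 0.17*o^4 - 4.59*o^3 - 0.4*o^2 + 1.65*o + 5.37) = 4.31*o^6 + 0.62*o^5 + 1.25*o^4 + 11.44*o^3 + 3.2*o^2 - 0.47*o - 4.58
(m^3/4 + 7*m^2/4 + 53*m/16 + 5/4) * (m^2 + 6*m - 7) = m^5/4 + 13*m^4/4 + 193*m^3/16 + 71*m^2/8 - 251*m/16 - 35/4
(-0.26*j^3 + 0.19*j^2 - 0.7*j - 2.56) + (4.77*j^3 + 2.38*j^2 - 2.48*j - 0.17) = 4.51*j^3 + 2.57*j^2 - 3.18*j - 2.73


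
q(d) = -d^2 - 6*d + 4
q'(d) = -2*d - 6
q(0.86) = -1.90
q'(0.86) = -7.72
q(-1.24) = 9.90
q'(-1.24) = -3.52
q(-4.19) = 11.58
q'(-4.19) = 2.38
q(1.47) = -6.98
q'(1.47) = -8.94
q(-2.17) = 12.31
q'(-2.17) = -1.66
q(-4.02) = 11.96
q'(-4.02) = 2.04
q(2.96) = -22.52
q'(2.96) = -11.92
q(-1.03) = 9.12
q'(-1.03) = -3.94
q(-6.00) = 4.00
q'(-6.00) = 6.00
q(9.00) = -131.00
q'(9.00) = -24.00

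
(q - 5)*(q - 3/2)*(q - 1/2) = q^3 - 7*q^2 + 43*q/4 - 15/4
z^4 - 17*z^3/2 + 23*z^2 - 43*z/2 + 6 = (z - 4)*(z - 3)*(z - 1)*(z - 1/2)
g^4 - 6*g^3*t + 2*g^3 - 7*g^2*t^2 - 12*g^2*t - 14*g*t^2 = g*(g + 2)*(g - 7*t)*(g + t)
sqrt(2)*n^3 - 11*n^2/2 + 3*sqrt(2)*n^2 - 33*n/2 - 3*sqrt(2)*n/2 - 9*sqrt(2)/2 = (n + 3)*(n - 3*sqrt(2))*(sqrt(2)*n + 1/2)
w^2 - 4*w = w*(w - 4)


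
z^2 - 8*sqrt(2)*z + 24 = (z - 6*sqrt(2))*(z - 2*sqrt(2))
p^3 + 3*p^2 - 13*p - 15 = (p - 3)*(p + 1)*(p + 5)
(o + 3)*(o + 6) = o^2 + 9*o + 18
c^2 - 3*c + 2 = (c - 2)*(c - 1)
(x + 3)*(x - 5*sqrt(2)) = x^2 - 5*sqrt(2)*x + 3*x - 15*sqrt(2)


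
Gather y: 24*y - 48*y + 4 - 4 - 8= -24*y - 8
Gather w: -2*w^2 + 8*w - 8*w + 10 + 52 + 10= 72 - 2*w^2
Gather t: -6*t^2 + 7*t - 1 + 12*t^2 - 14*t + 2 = 6*t^2 - 7*t + 1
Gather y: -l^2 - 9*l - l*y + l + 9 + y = -l^2 - 8*l + y*(1 - l) + 9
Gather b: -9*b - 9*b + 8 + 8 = 16 - 18*b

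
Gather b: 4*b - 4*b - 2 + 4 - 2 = 0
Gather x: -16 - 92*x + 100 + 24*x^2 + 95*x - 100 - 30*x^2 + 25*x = -6*x^2 + 28*x - 16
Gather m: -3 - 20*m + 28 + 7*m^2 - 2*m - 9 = 7*m^2 - 22*m + 16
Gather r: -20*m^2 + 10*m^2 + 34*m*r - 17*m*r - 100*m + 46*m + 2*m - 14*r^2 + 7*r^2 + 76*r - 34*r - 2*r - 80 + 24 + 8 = -10*m^2 - 52*m - 7*r^2 + r*(17*m + 40) - 48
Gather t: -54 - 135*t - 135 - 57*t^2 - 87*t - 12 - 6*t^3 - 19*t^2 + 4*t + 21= -6*t^3 - 76*t^2 - 218*t - 180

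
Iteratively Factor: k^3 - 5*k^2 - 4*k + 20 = (k + 2)*(k^2 - 7*k + 10) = (k - 2)*(k + 2)*(k - 5)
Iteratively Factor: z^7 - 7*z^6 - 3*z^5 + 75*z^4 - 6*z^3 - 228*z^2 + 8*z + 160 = (z - 2)*(z^6 - 5*z^5 - 13*z^4 + 49*z^3 + 92*z^2 - 44*z - 80) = (z - 5)*(z - 2)*(z^5 - 13*z^3 - 16*z^2 + 12*z + 16) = (z - 5)*(z - 4)*(z - 2)*(z^4 + 4*z^3 + 3*z^2 - 4*z - 4) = (z - 5)*(z - 4)*(z - 2)*(z + 2)*(z^3 + 2*z^2 - z - 2) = (z - 5)*(z - 4)*(z - 2)*(z + 2)^2*(z^2 - 1) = (z - 5)*(z - 4)*(z - 2)*(z - 1)*(z + 2)^2*(z + 1)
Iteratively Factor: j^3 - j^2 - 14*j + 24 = (j + 4)*(j^2 - 5*j + 6) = (j - 3)*(j + 4)*(j - 2)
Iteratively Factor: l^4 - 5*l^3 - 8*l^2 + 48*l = (l - 4)*(l^3 - l^2 - 12*l) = l*(l - 4)*(l^2 - l - 12) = l*(l - 4)^2*(l + 3)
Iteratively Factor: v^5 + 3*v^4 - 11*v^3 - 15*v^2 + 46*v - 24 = (v + 3)*(v^4 - 11*v^2 + 18*v - 8) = (v + 3)*(v + 4)*(v^3 - 4*v^2 + 5*v - 2) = (v - 2)*(v + 3)*(v + 4)*(v^2 - 2*v + 1) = (v - 2)*(v - 1)*(v + 3)*(v + 4)*(v - 1)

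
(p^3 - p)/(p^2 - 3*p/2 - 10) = 2*p*(1 - p^2)/(-2*p^2 + 3*p + 20)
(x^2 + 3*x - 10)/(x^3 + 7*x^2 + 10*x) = (x - 2)/(x*(x + 2))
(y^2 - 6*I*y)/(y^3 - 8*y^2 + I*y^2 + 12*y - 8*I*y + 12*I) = y*(y - 6*I)/(y^3 + y^2*(-8 + I) + 4*y*(3 - 2*I) + 12*I)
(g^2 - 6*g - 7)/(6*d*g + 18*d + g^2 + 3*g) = (g^2 - 6*g - 7)/(6*d*g + 18*d + g^2 + 3*g)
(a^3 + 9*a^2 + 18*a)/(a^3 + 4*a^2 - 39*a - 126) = a*(a + 6)/(a^2 + a - 42)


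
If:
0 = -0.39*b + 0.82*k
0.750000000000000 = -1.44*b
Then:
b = -0.52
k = -0.25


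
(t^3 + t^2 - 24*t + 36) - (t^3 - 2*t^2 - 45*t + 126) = 3*t^2 + 21*t - 90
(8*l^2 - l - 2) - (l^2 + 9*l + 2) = 7*l^2 - 10*l - 4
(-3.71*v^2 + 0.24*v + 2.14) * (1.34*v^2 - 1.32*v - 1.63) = -4.9714*v^4 + 5.2188*v^3 + 8.5981*v^2 - 3.216*v - 3.4882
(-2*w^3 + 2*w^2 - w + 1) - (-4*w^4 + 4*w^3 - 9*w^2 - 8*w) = 4*w^4 - 6*w^3 + 11*w^2 + 7*w + 1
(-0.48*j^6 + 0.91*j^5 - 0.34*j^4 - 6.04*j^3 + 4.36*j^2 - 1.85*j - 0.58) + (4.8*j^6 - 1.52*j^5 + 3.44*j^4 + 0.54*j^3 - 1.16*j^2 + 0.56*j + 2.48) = 4.32*j^6 - 0.61*j^5 + 3.1*j^4 - 5.5*j^3 + 3.2*j^2 - 1.29*j + 1.9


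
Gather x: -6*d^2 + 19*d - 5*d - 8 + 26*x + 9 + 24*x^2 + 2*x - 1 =-6*d^2 + 14*d + 24*x^2 + 28*x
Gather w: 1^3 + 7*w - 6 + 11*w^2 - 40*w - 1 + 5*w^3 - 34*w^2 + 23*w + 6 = 5*w^3 - 23*w^2 - 10*w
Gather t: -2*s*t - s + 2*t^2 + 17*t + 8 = -s + 2*t^2 + t*(17 - 2*s) + 8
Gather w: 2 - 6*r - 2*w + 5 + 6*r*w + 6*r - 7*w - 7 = w*(6*r - 9)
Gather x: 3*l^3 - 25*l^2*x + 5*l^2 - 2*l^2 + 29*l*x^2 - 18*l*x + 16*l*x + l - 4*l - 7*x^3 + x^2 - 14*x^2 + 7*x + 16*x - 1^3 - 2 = 3*l^3 + 3*l^2 - 3*l - 7*x^3 + x^2*(29*l - 13) + x*(-25*l^2 - 2*l + 23) - 3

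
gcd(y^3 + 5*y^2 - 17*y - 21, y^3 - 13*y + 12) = y - 3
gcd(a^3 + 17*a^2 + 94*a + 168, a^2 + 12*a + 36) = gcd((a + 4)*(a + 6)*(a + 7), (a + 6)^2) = a + 6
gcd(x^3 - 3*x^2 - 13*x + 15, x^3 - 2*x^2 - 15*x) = x^2 - 2*x - 15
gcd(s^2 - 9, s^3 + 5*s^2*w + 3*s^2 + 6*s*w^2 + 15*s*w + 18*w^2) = s + 3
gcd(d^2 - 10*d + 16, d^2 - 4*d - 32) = d - 8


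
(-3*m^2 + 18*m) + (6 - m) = -3*m^2 + 17*m + 6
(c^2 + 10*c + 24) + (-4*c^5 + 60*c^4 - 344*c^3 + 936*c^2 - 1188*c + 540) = -4*c^5 + 60*c^4 - 344*c^3 + 937*c^2 - 1178*c + 564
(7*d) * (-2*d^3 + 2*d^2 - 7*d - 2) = -14*d^4 + 14*d^3 - 49*d^2 - 14*d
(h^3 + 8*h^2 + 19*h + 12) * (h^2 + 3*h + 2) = h^5 + 11*h^4 + 45*h^3 + 85*h^2 + 74*h + 24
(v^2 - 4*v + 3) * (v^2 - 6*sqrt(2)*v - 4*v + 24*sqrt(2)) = v^4 - 6*sqrt(2)*v^3 - 8*v^3 + 19*v^2 + 48*sqrt(2)*v^2 - 114*sqrt(2)*v - 12*v + 72*sqrt(2)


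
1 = 1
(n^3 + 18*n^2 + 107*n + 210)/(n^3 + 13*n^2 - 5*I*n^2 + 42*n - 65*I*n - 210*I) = (n + 5)/(n - 5*I)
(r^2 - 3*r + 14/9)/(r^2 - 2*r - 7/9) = (3*r - 2)/(3*r + 1)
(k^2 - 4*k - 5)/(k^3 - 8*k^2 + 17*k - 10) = (k + 1)/(k^2 - 3*k + 2)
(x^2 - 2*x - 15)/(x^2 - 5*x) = (x + 3)/x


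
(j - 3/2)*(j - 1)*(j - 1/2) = j^3 - 3*j^2 + 11*j/4 - 3/4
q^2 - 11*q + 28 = (q - 7)*(q - 4)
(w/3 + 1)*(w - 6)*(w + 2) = w^3/3 - w^2/3 - 8*w - 12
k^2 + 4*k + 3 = (k + 1)*(k + 3)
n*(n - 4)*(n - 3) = n^3 - 7*n^2 + 12*n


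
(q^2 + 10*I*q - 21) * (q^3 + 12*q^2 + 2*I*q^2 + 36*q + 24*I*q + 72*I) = q^5 + 12*q^4 + 12*I*q^4 - 5*q^3 + 144*I*q^3 - 492*q^2 + 390*I*q^2 - 1476*q - 504*I*q - 1512*I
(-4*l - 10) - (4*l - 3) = -8*l - 7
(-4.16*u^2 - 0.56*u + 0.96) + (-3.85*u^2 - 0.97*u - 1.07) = -8.01*u^2 - 1.53*u - 0.11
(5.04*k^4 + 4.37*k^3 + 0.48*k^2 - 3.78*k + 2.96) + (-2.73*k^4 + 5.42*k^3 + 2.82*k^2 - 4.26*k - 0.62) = 2.31*k^4 + 9.79*k^3 + 3.3*k^2 - 8.04*k + 2.34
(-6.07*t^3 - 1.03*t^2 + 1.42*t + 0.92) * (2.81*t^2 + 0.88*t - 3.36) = -17.0567*t^5 - 8.2359*t^4 + 23.479*t^3 + 7.2956*t^2 - 3.9616*t - 3.0912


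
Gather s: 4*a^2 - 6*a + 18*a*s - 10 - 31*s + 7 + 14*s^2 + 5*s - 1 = 4*a^2 - 6*a + 14*s^2 + s*(18*a - 26) - 4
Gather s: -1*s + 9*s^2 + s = 9*s^2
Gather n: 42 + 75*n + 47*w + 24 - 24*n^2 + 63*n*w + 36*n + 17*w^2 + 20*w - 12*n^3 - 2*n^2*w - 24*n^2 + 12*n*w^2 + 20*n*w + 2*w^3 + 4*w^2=-12*n^3 + n^2*(-2*w - 48) + n*(12*w^2 + 83*w + 111) + 2*w^3 + 21*w^2 + 67*w + 66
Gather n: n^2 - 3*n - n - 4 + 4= n^2 - 4*n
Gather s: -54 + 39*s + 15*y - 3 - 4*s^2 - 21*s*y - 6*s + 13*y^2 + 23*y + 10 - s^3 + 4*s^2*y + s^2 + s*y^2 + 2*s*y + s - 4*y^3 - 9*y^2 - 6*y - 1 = -s^3 + s^2*(4*y - 3) + s*(y^2 - 19*y + 34) - 4*y^3 + 4*y^2 + 32*y - 48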